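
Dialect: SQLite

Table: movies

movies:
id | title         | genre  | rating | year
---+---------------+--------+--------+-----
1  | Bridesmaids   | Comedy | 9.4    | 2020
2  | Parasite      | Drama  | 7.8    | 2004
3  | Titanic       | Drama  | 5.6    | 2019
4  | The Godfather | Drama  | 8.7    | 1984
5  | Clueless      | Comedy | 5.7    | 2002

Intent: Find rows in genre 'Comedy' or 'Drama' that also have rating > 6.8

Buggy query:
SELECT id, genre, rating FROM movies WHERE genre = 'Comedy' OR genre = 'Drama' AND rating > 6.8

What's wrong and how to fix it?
Bug: AND binds tighter than OR, so this parses as genre = 'Comedy' OR (genre = 'Drama' AND rating > 6.8)

Fix: Add parentheses around the OR so the AND applies to both alternatives

Corrected query:
SELECT id, genre, rating FROM movies WHERE (genre = 'Comedy' OR genre = 'Drama') AND rating > 6.8

Result:
id | genre  | rating
---+--------+-------
1  | Comedy | 9.4   
2  | Drama  | 7.8   
4  | Drama  | 8.7   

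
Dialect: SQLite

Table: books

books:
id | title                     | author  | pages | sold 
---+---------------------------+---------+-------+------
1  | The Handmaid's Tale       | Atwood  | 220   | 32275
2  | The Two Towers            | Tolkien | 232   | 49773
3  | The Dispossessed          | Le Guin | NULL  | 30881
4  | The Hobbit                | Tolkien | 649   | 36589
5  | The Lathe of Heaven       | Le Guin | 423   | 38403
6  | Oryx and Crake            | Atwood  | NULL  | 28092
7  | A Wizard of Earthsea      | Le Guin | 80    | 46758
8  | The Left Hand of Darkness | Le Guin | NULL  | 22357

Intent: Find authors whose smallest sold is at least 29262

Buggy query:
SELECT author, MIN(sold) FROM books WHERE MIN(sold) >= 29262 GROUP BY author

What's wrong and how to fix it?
Bug: MIN() in WHERE is a misuse of aggregate

Fix: Replace WHERE with HAVING after the GROUP BY

Corrected query:
SELECT author, MIN(sold) FROM books GROUP BY author HAVING MIN(sold) >= 29262

Result:
author  | MIN(sold)
--------+----------
Tolkien | 36589    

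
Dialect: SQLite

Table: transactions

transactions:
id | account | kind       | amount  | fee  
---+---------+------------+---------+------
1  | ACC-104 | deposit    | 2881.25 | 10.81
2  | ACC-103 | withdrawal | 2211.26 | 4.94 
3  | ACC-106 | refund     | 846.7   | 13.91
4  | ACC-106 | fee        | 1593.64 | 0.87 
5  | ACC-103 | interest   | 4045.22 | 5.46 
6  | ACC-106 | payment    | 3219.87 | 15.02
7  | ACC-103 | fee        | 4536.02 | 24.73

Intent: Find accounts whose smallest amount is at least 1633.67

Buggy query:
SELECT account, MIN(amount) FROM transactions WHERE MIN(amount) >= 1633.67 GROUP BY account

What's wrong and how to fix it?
Bug: MIN() in WHERE is a misuse of aggregate

Fix: Use HAVING for the per-group MIN condition

Corrected query:
SELECT account, MIN(amount) FROM transactions GROUP BY account HAVING MIN(amount) >= 1633.67

Result:
account | MIN(amount)
--------+------------
ACC-103 | 2211.26    
ACC-104 | 2881.25    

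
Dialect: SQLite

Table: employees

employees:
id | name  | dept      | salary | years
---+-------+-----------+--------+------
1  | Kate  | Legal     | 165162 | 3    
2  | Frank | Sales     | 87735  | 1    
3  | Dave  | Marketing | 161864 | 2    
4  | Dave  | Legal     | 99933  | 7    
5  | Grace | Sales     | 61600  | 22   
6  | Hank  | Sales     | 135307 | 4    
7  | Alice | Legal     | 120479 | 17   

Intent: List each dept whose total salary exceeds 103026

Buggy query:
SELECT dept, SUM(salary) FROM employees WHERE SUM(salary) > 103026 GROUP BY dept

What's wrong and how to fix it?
Bug: Aggregate functions cannot appear in a WHERE clause

Fix: Move the aggregate condition to a HAVING clause

Corrected query:
SELECT dept, SUM(salary) FROM employees GROUP BY dept HAVING SUM(salary) > 103026

Result:
dept      | SUM(salary)
----------+------------
Legal     | 385574     
Marketing | 161864     
Sales     | 284642     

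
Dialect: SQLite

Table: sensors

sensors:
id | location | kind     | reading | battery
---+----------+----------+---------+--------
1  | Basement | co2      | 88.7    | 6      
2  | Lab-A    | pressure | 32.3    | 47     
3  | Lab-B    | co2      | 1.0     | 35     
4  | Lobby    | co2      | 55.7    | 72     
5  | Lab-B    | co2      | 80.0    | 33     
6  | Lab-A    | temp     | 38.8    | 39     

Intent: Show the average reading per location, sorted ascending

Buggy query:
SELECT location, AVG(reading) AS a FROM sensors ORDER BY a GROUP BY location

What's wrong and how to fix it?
Bug: GROUP BY must precede ORDER BY

Fix: Move ORDER BY to the end, after GROUP BY

Corrected query:
SELECT location, AVG(reading) AS a FROM sensors GROUP BY location ORDER BY a

Result:
location | a    
---------+------
Lab-A    | 35.55
Lab-B    | 40.5 
Lobby    | 55.7 
Basement | 88.7 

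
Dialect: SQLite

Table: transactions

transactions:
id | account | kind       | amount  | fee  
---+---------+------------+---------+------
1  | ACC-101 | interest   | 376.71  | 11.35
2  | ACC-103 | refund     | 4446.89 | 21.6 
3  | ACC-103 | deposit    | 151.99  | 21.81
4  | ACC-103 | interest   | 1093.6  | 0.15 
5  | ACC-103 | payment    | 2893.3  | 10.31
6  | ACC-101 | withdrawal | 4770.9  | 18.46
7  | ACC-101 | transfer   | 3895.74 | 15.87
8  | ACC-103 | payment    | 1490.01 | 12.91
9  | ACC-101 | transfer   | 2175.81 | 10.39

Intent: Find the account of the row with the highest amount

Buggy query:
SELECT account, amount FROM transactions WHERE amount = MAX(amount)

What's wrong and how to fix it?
Bug: MAX(amount) is an aggregate and cannot be used directly in WHERE

Fix: Use a subquery: WHERE amount = (SELECT MAX(amount) FROM transactions)

Corrected query:
SELECT account, amount FROM transactions WHERE amount = (SELECT MAX(amount) FROM transactions)

Result:
account | amount
--------+-------
ACC-101 | 4770.9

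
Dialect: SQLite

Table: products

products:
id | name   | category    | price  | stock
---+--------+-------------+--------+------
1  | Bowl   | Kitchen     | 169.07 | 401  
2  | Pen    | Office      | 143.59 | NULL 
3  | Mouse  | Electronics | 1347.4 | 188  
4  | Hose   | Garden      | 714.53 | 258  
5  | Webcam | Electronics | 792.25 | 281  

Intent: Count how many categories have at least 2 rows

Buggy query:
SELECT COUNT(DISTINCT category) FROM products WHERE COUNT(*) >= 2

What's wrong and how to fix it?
Bug: COUNT(*) cannot appear in WHERE; the per-group count doesn't exist yet

Fix: Group first with HAVING COUNT(*) >= 2, then COUNT the resulting groups

Corrected query:
SELECT COUNT(*) FROM (SELECT category FROM products GROUP BY category HAVING COUNT(*) >= 2)

Result:
COUNT(*)
--------
1       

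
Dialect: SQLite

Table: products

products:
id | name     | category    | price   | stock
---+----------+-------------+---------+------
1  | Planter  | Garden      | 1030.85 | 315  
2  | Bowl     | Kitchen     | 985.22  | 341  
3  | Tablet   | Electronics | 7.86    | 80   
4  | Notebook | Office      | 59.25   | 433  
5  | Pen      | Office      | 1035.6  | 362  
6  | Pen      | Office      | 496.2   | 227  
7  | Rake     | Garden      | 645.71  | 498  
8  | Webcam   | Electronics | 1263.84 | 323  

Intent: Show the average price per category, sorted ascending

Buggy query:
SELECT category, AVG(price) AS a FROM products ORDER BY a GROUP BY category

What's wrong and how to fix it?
Bug: ORDER BY appears before GROUP BY; SQL clause order requires GROUP BY first

Fix: Reorder: SELECT … FROM … GROUP BY … ORDER BY …

Corrected query:
SELECT category, AVG(price) AS a FROM products GROUP BY category ORDER BY a

Result:
category    | a     
------------+-------
Office      | 530.35
Electronics | 635.85
Garden      | 838.28
Kitchen     | 985.22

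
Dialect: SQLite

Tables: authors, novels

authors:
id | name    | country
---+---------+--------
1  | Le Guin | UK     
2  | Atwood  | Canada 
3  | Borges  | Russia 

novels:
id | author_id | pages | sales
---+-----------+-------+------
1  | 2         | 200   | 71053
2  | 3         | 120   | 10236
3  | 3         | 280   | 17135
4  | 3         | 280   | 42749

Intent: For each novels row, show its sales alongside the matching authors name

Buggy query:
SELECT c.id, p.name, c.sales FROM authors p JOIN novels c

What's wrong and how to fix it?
Bug: JOIN with no ON clause produces a cartesian product; every novels row pairs with every authors row

Fix: Specify the join condition linking the foreign key to the parent id

Corrected query:
SELECT c.id, p.name, c.sales FROM authors p JOIN novels c ON c.author_id = p.id

Result:
id | name   | sales
---+--------+------
1  | Atwood | 71053
2  | Borges | 10236
3  | Borges | 17135
4  | Borges | 42749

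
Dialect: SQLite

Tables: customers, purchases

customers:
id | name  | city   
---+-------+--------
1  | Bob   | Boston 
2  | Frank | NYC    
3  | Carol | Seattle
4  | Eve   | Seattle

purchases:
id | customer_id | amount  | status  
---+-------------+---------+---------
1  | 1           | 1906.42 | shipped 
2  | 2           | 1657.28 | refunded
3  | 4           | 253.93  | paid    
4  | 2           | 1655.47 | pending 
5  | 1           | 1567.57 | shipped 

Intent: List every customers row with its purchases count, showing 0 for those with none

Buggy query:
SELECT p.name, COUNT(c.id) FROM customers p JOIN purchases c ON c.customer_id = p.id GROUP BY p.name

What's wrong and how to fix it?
Bug: An inner join excludes parents with zero children

Fix: Switch to LEFT JOIN to retain unmatched parent rows

Corrected query:
SELECT p.name, COUNT(c.id) FROM customers p LEFT JOIN purchases c ON c.customer_id = p.id GROUP BY p.name

Result:
name  | COUNT(c.id)
------+------------
Bob   | 2          
Carol | 0          
Eve   | 1          
Frank | 2          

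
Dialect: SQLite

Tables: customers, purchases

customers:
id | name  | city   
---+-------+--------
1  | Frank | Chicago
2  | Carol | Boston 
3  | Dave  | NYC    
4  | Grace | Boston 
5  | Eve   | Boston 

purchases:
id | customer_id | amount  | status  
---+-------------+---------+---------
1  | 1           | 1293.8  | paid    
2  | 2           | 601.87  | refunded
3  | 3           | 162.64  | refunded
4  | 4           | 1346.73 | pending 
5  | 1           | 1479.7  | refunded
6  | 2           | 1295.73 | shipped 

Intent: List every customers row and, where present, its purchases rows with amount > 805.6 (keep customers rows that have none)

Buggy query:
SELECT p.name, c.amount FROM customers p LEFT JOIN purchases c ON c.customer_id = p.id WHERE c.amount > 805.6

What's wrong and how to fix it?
Bug: A WHERE condition on the right-hand table after LEFT JOIN drops unmatched parents

Fix: Put 'c.amount > 805.6' in the JOIN's ON clause instead of WHERE

Corrected query:
SELECT p.name, c.amount FROM customers p LEFT JOIN purchases c ON c.customer_id = p.id AND c.amount > 805.6

Result:
name  | amount 
------+--------
Frank | 1293.8 
Frank | 1479.7 
Carol | 1295.73
Dave  | NULL   
Grace | 1346.73
Eve   | NULL   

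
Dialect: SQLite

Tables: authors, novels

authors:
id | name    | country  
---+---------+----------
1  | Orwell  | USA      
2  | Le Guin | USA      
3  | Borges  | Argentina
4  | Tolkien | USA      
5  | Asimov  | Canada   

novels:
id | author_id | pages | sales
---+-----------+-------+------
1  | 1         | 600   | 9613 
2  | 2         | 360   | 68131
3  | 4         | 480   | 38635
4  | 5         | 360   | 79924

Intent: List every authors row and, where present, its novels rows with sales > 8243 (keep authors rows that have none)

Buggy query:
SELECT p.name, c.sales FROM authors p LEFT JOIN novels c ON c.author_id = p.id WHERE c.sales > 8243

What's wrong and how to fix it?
Bug: Filtering c.sales in WHERE discards the NULL rows produced by LEFT JOIN, turning it into an inner join

Fix: Put 'c.sales > 8243' in the JOIN's ON clause instead of WHERE

Corrected query:
SELECT p.name, c.sales FROM authors p LEFT JOIN novels c ON c.author_id = p.id AND c.sales > 8243

Result:
name    | sales
--------+------
Orwell  | 9613 
Le Guin | 68131
Borges  | NULL 
Tolkien | 38635
Asimov  | 79924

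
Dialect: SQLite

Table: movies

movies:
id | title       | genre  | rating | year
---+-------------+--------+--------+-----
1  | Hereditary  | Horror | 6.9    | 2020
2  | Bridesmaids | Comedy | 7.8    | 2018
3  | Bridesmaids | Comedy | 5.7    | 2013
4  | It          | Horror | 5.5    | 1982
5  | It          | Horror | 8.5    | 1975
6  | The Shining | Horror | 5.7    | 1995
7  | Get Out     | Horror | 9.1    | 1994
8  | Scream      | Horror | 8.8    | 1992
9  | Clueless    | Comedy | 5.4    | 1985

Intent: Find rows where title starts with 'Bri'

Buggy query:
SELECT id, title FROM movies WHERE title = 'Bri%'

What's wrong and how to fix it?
Bug: Wildcards only work with LIKE; '=' treats '%' as a literal character

Fix: Use LIKE for wildcard pattern matching

Corrected query:
SELECT id, title FROM movies WHERE title LIKE 'Bri%'

Result:
id | title      
---+------------
2  | Bridesmaids
3  | Bridesmaids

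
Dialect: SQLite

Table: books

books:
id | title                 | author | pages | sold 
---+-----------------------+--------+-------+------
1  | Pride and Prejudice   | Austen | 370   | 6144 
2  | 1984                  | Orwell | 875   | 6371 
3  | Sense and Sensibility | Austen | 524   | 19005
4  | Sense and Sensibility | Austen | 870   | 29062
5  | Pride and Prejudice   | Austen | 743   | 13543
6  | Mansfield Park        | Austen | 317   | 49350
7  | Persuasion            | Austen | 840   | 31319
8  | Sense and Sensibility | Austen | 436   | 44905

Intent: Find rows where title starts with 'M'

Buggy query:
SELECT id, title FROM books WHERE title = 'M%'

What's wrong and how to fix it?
Bug: '=' compares the literal string including the % character; pattern matching needs LIKE

Fix: Use LIKE for wildcard pattern matching

Corrected query:
SELECT id, title FROM books WHERE title LIKE 'M%'

Result:
id | title         
---+---------------
6  | Mansfield Park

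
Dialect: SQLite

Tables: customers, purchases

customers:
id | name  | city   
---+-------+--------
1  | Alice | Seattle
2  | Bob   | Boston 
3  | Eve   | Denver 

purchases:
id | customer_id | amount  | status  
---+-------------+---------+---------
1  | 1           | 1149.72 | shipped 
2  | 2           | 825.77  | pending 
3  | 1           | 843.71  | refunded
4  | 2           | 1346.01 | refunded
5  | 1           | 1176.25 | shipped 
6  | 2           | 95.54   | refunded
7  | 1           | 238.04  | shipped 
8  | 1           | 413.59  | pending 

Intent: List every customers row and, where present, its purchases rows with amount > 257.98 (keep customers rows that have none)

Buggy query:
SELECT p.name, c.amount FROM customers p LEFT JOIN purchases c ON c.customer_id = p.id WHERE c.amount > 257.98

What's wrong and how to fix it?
Bug: A WHERE condition on the right-hand table after LEFT JOIN drops unmatched parents

Fix: Move the right-table condition into the ON clause so unmatched parents are kept

Corrected query:
SELECT p.name, c.amount FROM customers p LEFT JOIN purchases c ON c.customer_id = p.id AND c.amount > 257.98

Result:
name  | amount 
------+--------
Alice | 413.59 
Alice | 843.71 
Alice | 1149.72
Alice | 1176.25
Bob   | 825.77 
Bob   | 1346.01
Eve   | NULL   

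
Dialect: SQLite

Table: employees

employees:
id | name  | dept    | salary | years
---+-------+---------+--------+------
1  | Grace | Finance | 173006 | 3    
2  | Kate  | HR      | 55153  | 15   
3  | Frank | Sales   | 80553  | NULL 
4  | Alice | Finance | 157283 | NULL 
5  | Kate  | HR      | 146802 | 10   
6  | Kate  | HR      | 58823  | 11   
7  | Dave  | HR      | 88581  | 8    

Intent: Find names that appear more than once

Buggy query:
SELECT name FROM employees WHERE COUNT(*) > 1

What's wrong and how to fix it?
Bug: WHERE can't reference COUNT(*); aggregates are computed after WHERE

Fix: Group first, then use HAVING for the count condition

Corrected query:
SELECT name FROM employees GROUP BY name HAVING COUNT(*) > 1

Result:
name
----
Kate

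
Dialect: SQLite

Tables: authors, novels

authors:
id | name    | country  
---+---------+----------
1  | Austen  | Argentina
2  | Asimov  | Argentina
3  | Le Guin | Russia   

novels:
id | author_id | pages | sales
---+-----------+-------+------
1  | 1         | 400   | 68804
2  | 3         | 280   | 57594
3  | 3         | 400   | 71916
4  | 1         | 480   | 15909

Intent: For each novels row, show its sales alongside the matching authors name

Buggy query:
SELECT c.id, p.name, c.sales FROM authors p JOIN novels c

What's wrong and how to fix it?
Bug: Missing join condition: each novels row is matched to all authors rows instead of just its own

Fix: Add ON c.author_id = p.id to the JOIN

Corrected query:
SELECT c.id, p.name, c.sales FROM authors p JOIN novels c ON c.author_id = p.id

Result:
id | name    | sales
---+---------+------
1  | Austen  | 68804
2  | Le Guin | 57594
3  | Le Guin | 71916
4  | Austen  | 15909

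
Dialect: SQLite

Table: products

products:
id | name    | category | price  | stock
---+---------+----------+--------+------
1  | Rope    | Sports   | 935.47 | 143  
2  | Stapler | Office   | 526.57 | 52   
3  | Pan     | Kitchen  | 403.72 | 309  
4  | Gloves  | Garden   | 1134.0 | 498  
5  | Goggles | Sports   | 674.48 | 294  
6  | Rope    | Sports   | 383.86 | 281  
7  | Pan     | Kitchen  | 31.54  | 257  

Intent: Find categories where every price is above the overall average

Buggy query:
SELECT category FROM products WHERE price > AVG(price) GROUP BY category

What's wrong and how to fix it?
Bug: WHERE evaluates per row before aggregation, so AVG() is unavailable

Fix: Compute the overall average in a scalar subquery and compare each group's MIN against it in HAVING

Corrected query:
SELECT category FROM products GROUP BY category HAVING MIN(price) > (SELECT AVG(price) FROM products)

Result:
category
--------
Garden  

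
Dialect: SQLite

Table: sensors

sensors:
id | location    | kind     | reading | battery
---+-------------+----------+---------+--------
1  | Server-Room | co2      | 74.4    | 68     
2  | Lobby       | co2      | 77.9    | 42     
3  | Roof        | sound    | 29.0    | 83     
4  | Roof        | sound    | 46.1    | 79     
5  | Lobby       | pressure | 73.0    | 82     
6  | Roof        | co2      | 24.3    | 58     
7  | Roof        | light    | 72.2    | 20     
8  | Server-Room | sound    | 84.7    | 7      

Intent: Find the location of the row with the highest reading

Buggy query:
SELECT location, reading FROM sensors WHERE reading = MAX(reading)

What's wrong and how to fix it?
Bug: MAX(reading) is an aggregate and cannot be used directly in WHERE

Fix: Use a subquery: WHERE reading = (SELECT MAX(reading) FROM sensors)

Corrected query:
SELECT location, reading FROM sensors WHERE reading = (SELECT MAX(reading) FROM sensors)

Result:
location    | reading
------------+--------
Server-Room | 84.7   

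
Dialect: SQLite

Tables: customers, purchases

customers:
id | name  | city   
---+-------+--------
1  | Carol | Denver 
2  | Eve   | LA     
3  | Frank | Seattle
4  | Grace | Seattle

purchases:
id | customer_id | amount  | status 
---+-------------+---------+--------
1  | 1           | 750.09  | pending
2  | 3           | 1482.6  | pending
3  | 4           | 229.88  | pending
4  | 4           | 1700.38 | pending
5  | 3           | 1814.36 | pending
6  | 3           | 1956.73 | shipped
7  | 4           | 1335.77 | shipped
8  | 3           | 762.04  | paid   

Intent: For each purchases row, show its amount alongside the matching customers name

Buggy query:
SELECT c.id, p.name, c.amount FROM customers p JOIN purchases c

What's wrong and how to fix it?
Bug: JOIN with no ON clause produces a cartesian product; every purchases row pairs with every customers row

Fix: Specify the join condition linking the foreign key to the parent id

Corrected query:
SELECT c.id, p.name, c.amount FROM customers p JOIN purchases c ON c.customer_id = p.id

Result:
id | name  | amount 
---+-------+--------
1  | Carol | 750.09 
2  | Frank | 1482.6 
3  | Grace | 229.88 
4  | Grace | 1700.38
5  | Frank | 1814.36
6  | Frank | 1956.73
7  | Grace | 1335.77
8  | Frank | 762.04 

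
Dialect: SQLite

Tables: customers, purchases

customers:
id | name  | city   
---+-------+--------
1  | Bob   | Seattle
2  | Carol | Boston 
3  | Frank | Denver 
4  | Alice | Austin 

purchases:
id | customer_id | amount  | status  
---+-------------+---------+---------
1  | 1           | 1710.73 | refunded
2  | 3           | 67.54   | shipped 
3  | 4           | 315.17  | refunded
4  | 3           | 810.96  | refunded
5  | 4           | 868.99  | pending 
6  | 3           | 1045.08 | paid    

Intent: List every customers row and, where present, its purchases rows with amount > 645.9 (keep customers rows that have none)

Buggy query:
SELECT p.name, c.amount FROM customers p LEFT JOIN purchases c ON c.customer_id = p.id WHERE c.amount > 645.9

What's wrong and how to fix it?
Bug: A WHERE condition on the right-hand table after LEFT JOIN drops unmatched parents

Fix: Put 'c.amount > 645.9' in the JOIN's ON clause instead of WHERE

Corrected query:
SELECT p.name, c.amount FROM customers p LEFT JOIN purchases c ON c.customer_id = p.id AND c.amount > 645.9

Result:
name  | amount 
------+--------
Bob   | 1710.73
Carol | NULL   
Frank | 810.96 
Frank | 1045.08
Alice | 868.99 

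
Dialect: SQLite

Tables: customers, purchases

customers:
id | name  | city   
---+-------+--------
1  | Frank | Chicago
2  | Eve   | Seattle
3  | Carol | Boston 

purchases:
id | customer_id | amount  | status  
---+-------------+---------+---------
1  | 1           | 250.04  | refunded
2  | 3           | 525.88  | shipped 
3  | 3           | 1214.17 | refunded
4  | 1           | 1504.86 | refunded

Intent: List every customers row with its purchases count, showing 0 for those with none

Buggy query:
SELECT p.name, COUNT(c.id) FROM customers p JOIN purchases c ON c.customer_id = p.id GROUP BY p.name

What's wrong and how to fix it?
Bug: INNER JOIN drops customers rows that have no matching purchases rows

Fix: Use LEFT JOIN so parents without children still appear (COUNT(c.id) gives 0)

Corrected query:
SELECT p.name, COUNT(c.id) FROM customers p LEFT JOIN purchases c ON c.customer_id = p.id GROUP BY p.name

Result:
name  | COUNT(c.id)
------+------------
Carol | 2          
Eve   | 0          
Frank | 2          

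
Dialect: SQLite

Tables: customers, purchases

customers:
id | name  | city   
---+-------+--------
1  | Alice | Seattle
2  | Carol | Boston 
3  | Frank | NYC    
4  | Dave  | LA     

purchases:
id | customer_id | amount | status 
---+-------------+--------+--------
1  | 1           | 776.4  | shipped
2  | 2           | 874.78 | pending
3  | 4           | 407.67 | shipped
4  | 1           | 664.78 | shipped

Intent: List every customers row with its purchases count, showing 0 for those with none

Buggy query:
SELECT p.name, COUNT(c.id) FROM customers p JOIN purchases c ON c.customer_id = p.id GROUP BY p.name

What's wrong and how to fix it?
Bug: INNER JOIN drops customers rows that have no matching purchases rows

Fix: Use LEFT JOIN so parents without children still appear (COUNT(c.id) gives 0)

Corrected query:
SELECT p.name, COUNT(c.id) FROM customers p LEFT JOIN purchases c ON c.customer_id = p.id GROUP BY p.name

Result:
name  | COUNT(c.id)
------+------------
Alice | 2          
Carol | 1          
Dave  | 1          
Frank | 0          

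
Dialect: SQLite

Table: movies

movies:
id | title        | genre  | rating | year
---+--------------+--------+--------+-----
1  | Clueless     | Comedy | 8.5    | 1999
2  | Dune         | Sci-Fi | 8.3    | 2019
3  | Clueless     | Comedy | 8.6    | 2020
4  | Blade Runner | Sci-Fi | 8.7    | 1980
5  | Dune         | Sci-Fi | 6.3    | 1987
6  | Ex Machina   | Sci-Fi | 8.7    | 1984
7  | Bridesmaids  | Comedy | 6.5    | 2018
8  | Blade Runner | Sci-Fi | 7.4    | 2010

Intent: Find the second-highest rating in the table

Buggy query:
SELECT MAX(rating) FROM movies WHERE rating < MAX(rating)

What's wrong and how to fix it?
Bug: The inner MAX is an aggregate inside WHERE, which is not allowed

Fix: Compute the overall MAX in a subquery, then take MAX of rows below it

Corrected query:
SELECT MAX(rating) FROM movies WHERE rating < (SELECT MAX(rating) FROM movies)

Result:
MAX(rating)
-----------
8.6        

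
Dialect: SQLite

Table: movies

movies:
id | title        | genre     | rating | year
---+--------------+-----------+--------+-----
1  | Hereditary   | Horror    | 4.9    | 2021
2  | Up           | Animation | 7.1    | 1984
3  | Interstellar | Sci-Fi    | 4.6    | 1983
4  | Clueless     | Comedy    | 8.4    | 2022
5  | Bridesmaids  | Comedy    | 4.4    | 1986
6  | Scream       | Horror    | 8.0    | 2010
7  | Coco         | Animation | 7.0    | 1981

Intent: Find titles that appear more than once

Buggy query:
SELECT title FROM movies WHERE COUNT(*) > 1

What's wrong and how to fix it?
Bug: COUNT(*) is an aggregate and cannot be used in WHERE

Fix: GROUP BY title, then filter groups with HAVING COUNT(*) > 1

Corrected query:
SELECT title FROM movies GROUP BY title HAVING COUNT(*) > 1

Result:
(no rows)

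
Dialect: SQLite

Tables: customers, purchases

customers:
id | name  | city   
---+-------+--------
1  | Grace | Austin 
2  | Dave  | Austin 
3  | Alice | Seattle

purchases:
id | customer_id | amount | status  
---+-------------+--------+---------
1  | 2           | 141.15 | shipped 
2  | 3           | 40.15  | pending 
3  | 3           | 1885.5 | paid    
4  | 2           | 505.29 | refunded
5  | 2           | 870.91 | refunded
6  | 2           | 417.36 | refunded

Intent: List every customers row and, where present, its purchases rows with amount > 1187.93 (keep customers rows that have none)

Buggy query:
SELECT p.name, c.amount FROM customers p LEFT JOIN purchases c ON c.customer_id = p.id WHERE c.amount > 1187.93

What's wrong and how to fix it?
Bug: A WHERE condition on the right-hand table after LEFT JOIN drops unmatched parents

Fix: Move the right-table condition into the ON clause so unmatched parents are kept

Corrected query:
SELECT p.name, c.amount FROM customers p LEFT JOIN purchases c ON c.customer_id = p.id AND c.amount > 1187.93

Result:
name  | amount
------+-------
Grace | NULL  
Dave  | NULL  
Alice | 1885.5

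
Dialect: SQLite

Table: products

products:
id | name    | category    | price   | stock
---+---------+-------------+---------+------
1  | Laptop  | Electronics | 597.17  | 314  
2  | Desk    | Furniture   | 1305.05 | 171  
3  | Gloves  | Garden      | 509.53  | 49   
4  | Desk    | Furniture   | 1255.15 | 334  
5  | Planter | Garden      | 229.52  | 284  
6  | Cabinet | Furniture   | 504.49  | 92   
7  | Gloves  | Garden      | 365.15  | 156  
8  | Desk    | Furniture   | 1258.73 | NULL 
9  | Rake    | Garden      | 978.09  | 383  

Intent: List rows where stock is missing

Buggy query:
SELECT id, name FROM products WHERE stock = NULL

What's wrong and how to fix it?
Bug: '= NULL' is always unknown in SQL three-valued logic, so no rows match

Fix: Use IS NULL to test for NULL

Corrected query:
SELECT id, name FROM products WHERE stock IS NULL

Result:
id | name
---+-----
8  | Desk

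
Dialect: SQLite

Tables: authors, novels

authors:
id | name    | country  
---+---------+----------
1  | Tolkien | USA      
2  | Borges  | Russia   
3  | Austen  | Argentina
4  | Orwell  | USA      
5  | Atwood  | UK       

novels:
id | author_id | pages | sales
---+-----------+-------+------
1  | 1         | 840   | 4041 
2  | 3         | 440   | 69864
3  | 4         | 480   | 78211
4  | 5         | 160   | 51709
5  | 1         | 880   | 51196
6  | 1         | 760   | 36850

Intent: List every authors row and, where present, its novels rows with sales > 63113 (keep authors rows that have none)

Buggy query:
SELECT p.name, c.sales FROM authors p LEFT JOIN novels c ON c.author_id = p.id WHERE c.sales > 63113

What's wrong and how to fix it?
Bug: A WHERE condition on the right-hand table after LEFT JOIN drops unmatched parents

Fix: Put 'c.sales > 63113' in the JOIN's ON clause instead of WHERE

Corrected query:
SELECT p.name, c.sales FROM authors p LEFT JOIN novels c ON c.author_id = p.id AND c.sales > 63113

Result:
name    | sales
--------+------
Tolkien | NULL 
Borges  | NULL 
Austen  | 69864
Orwell  | 78211
Atwood  | NULL 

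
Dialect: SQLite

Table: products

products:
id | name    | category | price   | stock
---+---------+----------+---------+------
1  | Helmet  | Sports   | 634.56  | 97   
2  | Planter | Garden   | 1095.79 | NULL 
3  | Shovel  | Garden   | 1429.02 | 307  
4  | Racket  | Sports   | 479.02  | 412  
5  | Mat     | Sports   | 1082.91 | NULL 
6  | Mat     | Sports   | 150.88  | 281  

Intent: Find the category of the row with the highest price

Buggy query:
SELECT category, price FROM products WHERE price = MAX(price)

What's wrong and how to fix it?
Bug: WHERE is evaluated per row; an aggregate over the whole table isn't defined there

Fix: Wrap MAX in a scalar subquery so WHERE compares against a single value

Corrected query:
SELECT category, price FROM products WHERE price = (SELECT MAX(price) FROM products)

Result:
category | price  
---------+--------
Garden   | 1429.02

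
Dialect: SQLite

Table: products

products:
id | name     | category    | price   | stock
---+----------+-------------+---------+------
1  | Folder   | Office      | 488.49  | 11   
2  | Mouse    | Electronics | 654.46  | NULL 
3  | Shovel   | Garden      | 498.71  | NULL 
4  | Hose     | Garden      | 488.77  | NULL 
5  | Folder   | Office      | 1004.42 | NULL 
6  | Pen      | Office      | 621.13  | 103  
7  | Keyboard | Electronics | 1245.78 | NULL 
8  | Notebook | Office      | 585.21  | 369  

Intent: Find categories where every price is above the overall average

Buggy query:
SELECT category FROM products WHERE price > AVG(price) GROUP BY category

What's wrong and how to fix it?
Bug: AVG() is an aggregate; it can't sit directly in WHERE

Fix: Compute the overall average in a scalar subquery and compare each group's MIN against it in HAVING

Corrected query:
SELECT category FROM products GROUP BY category HAVING MIN(price) > (SELECT AVG(price) FROM products)

Result:
(no rows)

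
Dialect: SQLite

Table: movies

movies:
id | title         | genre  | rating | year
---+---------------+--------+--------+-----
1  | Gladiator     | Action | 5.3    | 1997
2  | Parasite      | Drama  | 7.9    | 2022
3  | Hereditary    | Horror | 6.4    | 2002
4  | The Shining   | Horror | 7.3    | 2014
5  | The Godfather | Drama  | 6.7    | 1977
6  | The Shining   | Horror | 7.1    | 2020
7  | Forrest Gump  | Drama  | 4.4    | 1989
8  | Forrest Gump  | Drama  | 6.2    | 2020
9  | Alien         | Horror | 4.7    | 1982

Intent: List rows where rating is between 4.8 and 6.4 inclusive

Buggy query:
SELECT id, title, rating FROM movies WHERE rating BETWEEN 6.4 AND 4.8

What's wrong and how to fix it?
Bug: BETWEEN expects the lower bound first; with 6.4 AND 4.8 the range is empty

Fix: Swap the bounds so the smaller value comes first

Corrected query:
SELECT id, title, rating FROM movies WHERE rating BETWEEN 4.8 AND 6.4

Result:
id | title        | rating
---+--------------+-------
1  | Gladiator    | 5.3   
3  | Hereditary   | 6.4   
8  | Forrest Gump | 6.2   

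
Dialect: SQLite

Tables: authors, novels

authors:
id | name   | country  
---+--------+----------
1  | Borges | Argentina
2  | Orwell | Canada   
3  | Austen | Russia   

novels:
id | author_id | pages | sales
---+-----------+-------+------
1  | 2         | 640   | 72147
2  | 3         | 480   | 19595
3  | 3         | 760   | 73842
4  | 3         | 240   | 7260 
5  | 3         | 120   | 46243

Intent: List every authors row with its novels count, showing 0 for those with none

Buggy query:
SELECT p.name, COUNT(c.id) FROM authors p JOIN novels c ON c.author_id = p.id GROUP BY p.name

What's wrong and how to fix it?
Bug: INNER JOIN drops authors rows that have no matching novels rows

Fix: Use LEFT JOIN so parents without children still appear (COUNT(c.id) gives 0)

Corrected query:
SELECT p.name, COUNT(c.id) FROM authors p LEFT JOIN novels c ON c.author_id = p.id GROUP BY p.name

Result:
name   | COUNT(c.id)
-------+------------
Austen | 4          
Borges | 0          
Orwell | 1          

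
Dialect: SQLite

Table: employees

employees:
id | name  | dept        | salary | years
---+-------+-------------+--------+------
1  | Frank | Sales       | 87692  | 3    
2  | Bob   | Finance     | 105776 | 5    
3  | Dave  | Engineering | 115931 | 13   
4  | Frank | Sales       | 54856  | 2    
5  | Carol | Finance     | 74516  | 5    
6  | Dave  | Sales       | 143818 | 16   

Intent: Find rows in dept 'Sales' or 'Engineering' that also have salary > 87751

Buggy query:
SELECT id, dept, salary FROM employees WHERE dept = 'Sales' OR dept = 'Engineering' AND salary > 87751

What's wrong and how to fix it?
Bug: AND binds tighter than OR, so this parses as dept = 'Sales' OR (dept = 'Engineering' AND salary > 87751)

Fix: Group the OR with parentheses (or use IN), then AND the threshold

Corrected query:
SELECT id, dept, salary FROM employees WHERE (dept = 'Sales' OR dept = 'Engineering') AND salary > 87751

Result:
id | dept        | salary
---+-------------+-------
3  | Engineering | 115931
6  | Sales       | 143818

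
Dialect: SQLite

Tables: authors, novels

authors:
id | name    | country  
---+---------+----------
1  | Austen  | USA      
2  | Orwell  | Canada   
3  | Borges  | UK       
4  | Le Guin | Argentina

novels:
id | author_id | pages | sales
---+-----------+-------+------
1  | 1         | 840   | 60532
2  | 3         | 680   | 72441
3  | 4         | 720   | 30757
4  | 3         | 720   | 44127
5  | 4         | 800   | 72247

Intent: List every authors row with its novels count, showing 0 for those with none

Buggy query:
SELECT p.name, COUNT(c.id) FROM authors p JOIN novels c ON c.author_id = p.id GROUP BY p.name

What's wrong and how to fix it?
Bug: An inner join excludes parents with zero children

Fix: Use LEFT JOIN so parents without children still appear (COUNT(c.id) gives 0)

Corrected query:
SELECT p.name, COUNT(c.id) FROM authors p LEFT JOIN novels c ON c.author_id = p.id GROUP BY p.name

Result:
name    | COUNT(c.id)
--------+------------
Austen  | 1          
Borges  | 2          
Le Guin | 2          
Orwell  | 0          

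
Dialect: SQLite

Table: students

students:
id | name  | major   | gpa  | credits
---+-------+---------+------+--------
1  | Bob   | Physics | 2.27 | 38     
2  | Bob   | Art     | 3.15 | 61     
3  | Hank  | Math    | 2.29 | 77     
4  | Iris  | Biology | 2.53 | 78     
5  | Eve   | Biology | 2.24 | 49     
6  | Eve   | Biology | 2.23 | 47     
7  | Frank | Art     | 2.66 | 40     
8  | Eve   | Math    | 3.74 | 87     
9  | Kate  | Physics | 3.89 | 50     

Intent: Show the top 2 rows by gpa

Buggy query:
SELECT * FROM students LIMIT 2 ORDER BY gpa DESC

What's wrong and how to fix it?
Bug: LIMIT must come after ORDER BY

Fix: Sort with ORDER BY, then apply LIMIT

Corrected query:
SELECT * FROM students ORDER BY gpa DESC LIMIT 2

Result:
id | name | major   | gpa  | credits
---+------+---------+------+--------
9  | Kate | Physics | 3.89 | 50     
8  | Eve  | Math    | 3.74 | 87     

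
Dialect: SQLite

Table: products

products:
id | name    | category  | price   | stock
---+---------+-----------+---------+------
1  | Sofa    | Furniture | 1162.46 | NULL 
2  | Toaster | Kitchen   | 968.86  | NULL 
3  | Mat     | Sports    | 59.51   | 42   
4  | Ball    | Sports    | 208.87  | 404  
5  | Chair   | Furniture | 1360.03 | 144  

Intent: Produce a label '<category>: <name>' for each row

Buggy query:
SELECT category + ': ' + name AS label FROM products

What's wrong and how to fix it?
Bug: '+' is numeric addition; on text columns SQLite converts them to 0 instead of concatenating

Fix: Replace + with || to concatenate text

Corrected query:
SELECT category || ': ' || name AS label FROM products

Result:
label           
----------------
Furniture: Sofa 
Kitchen: Toaster
Sports: Mat     
Sports: Ball    
Furniture: Chair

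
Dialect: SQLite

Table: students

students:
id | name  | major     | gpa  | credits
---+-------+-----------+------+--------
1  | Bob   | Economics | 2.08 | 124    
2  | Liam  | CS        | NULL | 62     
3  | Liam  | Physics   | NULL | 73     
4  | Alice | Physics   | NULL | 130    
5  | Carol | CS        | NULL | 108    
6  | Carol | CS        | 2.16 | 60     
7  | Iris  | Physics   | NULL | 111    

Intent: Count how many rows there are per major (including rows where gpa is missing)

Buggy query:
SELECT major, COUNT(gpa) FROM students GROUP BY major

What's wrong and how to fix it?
Bug: COUNT(column) counts non-NULL values only; rows with NULL gpa aren't counted

Fix: Use COUNT(*) to count all rows regardless of NULL

Corrected query:
SELECT major, COUNT(*) FROM students GROUP BY major

Result:
major     | COUNT(*)
----------+---------
CS        | 3       
Economics | 1       
Physics   | 3       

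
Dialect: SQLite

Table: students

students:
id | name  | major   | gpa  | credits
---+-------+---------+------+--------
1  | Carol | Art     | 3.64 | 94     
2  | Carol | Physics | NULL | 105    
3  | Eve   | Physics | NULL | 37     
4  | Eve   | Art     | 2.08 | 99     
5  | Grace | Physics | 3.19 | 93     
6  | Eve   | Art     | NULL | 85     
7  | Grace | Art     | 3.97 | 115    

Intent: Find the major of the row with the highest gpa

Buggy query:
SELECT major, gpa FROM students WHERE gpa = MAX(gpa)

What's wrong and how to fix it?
Bug: WHERE is evaluated per row; an aggregate over the whole table isn't defined there

Fix: Use a subquery: WHERE gpa = (SELECT MAX(gpa) FROM students)

Corrected query:
SELECT major, gpa FROM students WHERE gpa = (SELECT MAX(gpa) FROM students)

Result:
major | gpa 
------+-----
Art   | 3.97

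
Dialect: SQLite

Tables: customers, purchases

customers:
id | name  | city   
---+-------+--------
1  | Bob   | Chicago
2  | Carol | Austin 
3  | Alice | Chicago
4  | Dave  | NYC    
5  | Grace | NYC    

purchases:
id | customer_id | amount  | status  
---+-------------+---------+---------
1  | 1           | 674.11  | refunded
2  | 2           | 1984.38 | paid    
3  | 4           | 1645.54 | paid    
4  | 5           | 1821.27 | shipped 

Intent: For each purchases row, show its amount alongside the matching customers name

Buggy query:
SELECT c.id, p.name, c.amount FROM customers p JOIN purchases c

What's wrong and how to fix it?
Bug: Missing join condition: each purchases row is matched to all customers rows instead of just its own

Fix: Add ON c.customer_id = p.id to the JOIN

Corrected query:
SELECT c.id, p.name, c.amount FROM customers p JOIN purchases c ON c.customer_id = p.id

Result:
id | name  | amount 
---+-------+--------
1  | Bob   | 674.11 
2  | Carol | 1984.38
3  | Dave  | 1645.54
4  | Grace | 1821.27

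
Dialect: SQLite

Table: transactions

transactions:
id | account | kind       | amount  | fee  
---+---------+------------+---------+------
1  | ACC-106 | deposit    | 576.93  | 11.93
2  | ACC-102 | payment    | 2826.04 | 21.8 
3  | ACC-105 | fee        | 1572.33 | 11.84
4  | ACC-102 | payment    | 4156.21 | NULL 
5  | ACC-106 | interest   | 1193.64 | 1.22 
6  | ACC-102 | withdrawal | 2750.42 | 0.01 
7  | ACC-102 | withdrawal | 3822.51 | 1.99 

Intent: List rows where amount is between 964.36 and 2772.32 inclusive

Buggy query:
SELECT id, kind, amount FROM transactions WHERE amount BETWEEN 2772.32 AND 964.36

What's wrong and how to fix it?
Bug: The bounds are reversed; BETWEEN a AND b requires a <= b to match anything

Fix: Write BETWEEN 964.36 AND 2772.32

Corrected query:
SELECT id, kind, amount FROM transactions WHERE amount BETWEEN 964.36 AND 2772.32

Result:
id | kind       | amount 
---+------------+--------
3  | fee        | 1572.33
5  | interest   | 1193.64
6  | withdrawal | 2750.42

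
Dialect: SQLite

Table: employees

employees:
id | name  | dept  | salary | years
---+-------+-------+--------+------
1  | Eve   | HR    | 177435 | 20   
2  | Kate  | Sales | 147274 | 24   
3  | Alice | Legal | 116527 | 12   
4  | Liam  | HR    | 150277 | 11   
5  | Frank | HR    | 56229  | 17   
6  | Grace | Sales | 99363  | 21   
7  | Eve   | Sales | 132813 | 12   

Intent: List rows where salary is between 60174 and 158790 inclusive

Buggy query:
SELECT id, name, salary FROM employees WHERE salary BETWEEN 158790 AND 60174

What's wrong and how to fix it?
Bug: The bounds are reversed; BETWEEN a AND b requires a <= b to match anything

Fix: Write BETWEEN 60174 AND 158790

Corrected query:
SELECT id, name, salary FROM employees WHERE salary BETWEEN 60174 AND 158790

Result:
id | name  | salary
---+-------+-------
2  | Kate  | 147274
3  | Alice | 116527
4  | Liam  | 150277
6  | Grace | 99363 
7  | Eve   | 132813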